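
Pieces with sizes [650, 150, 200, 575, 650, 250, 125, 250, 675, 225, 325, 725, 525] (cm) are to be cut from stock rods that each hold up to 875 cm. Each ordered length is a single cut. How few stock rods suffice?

Total = 725 + 675 + 650 + 650 + 575 + 525 + 325 + 250 + 250 + 225 + 200 + 150 + 125 = 5325 cm.
Lower bound: ⌈5325/875⌉ = 7 stock rods.
A packing using 7 stock rods:
  stock rod 1: 725 + 150 = 875
  stock rod 2: 675 + 200 = 875
  stock rod 3: 650 + 225 = 875
  stock rod 4: 650 + 125 = 775
  stock rod 5: 575 + 250 = 825
  stock rod 6: 525 + 325 = 850
  stock rod 7: 250 = 250
This matches the lower bound, so 7 is optimal.

7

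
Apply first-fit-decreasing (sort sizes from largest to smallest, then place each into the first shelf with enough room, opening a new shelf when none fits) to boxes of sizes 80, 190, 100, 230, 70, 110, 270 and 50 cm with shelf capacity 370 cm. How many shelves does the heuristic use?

4

Sorted descending: 270, 230, 190, 110, 100, 80, 70, 50.
  270 → shelf 1 (new)  [load 270/370]
  230 → shelf 2 (new)  [load 230/370]
  190 → shelf 3 (new)  [load 190/370]
  110 → shelf 2  [load 340/370]
  100 → shelf 1  [load 370/370]
  80 → shelf 3  [load 270/370]
  70 → shelf 3  [load 340/370]
  50 → shelf 4 (new)  [load 50/370]
4 shelves opened.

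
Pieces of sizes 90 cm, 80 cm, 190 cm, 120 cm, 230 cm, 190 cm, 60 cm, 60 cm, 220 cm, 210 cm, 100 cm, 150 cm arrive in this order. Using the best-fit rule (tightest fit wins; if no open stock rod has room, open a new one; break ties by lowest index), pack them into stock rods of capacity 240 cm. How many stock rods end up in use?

9

  90 → stock rod 1 (new)  [load 90/240]
  80 → stock rod 1  [load 170/240]
  190 → stock rod 2 (new)  [load 190/240]
  120 → stock rod 3 (new)  [load 120/240]
  230 → stock rod 4 (new)  [load 230/240]
  190 → stock rod 5 (new)  [load 190/240]
  60 → stock rod 1  [load 230/240]
  60 → stock rod 3  [load 180/240]
  220 → stock rod 6 (new)  [load 220/240]
  210 → stock rod 7 (new)  [load 210/240]
  100 → stock rod 8 (new)  [load 100/240]
  150 → stock rod 9 (new)  [load 150/240]
9 stock rods opened.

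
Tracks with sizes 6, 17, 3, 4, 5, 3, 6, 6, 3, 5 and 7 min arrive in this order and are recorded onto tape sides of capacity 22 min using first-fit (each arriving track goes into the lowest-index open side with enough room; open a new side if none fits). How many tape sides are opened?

4

  6 → side 1 (new)  [load 6/22]
  17 → side 2 (new)  [load 17/22]
  3 → side 1  [load 9/22]
  4 → side 1  [load 13/22]
  5 → side 1  [load 18/22]
  3 → side 1  [load 21/22]
  6 → side 3 (new)  [load 6/22]
  6 → side 3  [load 12/22]
  3 → side 2  [load 20/22]
  5 → side 3  [load 17/22]
  7 → side 4 (new)  [load 7/22]
4 tape sides opened.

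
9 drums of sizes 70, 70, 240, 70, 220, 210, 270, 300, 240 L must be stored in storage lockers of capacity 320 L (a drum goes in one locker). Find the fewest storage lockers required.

6

Total = 300 + 270 + 240 + 240 + 220 + 210 + 70 + 70 + 70 = 1690 L.
Lower bound: ⌈1690/320⌉ = 6 storage lockers.
A packing using 6 storage lockers:
  locker 1: 300 = 300
  locker 2: 270 = 270
  locker 3: 240 + 70 = 310
  locker 4: 240 + 70 = 310
  locker 5: 220 + 70 = 290
  locker 6: 210 = 210
This matches the lower bound, so 6 is optimal.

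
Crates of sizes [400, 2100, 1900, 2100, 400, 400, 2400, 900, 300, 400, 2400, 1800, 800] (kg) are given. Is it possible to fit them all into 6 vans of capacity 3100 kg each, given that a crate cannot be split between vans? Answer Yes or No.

A valid assignment using 6 vans:
  van 1: 2400 + 400 + 300 = 3100
  van 2: 2400 + 400 = 2800
  van 3: 2100 + 900 = 3000
  van 4: 2100 + 800 = 2900
  van 5: 1900 + 400 + 400 = 2700
  van 6: 1800 = 1800
Every load is within 3100 kg, so 6 vans suffice.

Yes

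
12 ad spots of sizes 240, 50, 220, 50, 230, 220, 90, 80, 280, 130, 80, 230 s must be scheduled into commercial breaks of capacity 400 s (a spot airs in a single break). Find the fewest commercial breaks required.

Total = 280 + 240 + 230 + 230 + 220 + 220 + 130 + 90 + 80 + 80 + 50 + 50 = 1900 s.
Lower bound: ⌈1900/400⌉ = 5 commercial breaks.
Also, 6 ad spots each exceed 200 s, and no two of those can share a break, so at least 6 commercial breaks are needed.
A packing using 6 commercial breaks:
  break 1: 280 + 90 = 370
  break 2: 240 + 130 = 370
  break 3: 230 + 80 + 80 = 390
  break 4: 230 + 50 + 50 = 330
  break 5: 220 = 220
  break 6: 220 = 220
This matches the lower bound, so 6 is optimal.

6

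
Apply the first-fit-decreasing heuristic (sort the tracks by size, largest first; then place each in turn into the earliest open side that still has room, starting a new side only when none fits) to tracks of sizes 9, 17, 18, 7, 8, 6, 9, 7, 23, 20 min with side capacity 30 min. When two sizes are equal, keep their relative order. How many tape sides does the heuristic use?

Sorted descending: 23, 20, 18, 17, 9, 9, 8, 7, 7, 6.
  23 → side 1 (new)  [load 23/30]
  20 → side 2 (new)  [load 20/30]
  18 → side 3 (new)  [load 18/30]
  17 → side 4 (new)  [load 17/30]
  9 → side 2  [load 29/30]
  9 → side 3  [load 27/30]
  8 → side 4  [load 25/30]
  7 → side 1  [load 30/30]
  7 → side 5 (new)  [load 7/30]
  6 → side 5  [load 13/30]
5 tape sides opened.

5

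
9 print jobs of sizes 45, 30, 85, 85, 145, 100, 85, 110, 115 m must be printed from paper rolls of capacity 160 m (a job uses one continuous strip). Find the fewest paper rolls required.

Total = 145 + 115 + 110 + 100 + 85 + 85 + 85 + 45 + 30 = 800 m.
Lower bound: ⌈800/160⌉ = 5 paper rolls.
Also, 7 print jobs each exceed 80 m, and no two of those can share a roll, so at least 7 paper rolls are needed.
A packing using 7 paper rolls:
  roll 1: 145 = 145
  roll 2: 115 + 45 = 160
  roll 3: 110 + 30 = 140
  roll 4: 100 = 100
  roll 5: 85 = 85
  roll 6: 85 = 85
  roll 7: 85 = 85
This matches the lower bound, so 7 is optimal.

7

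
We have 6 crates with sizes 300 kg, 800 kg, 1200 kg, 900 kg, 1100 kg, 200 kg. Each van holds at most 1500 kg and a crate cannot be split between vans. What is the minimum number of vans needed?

4

Total = 1200 + 1100 + 900 + 800 + 300 + 200 = 4500 kg.
Lower bound: ⌈4500/1500⌉ = 3 vans.
Also, 4 crates each exceed 750 kg, and no two of those can share a van, so at least 4 vans are needed.
A packing using 4 vans:
  van 1: 1200 + 300 = 1500
  van 2: 1100 + 200 = 1300
  van 3: 900 = 900
  van 4: 800 = 800
This matches the lower bound, so 4 is optimal.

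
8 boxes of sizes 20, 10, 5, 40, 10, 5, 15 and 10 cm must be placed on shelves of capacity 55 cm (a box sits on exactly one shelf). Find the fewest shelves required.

Total = 40 + 20 + 15 + 10 + 10 + 10 + 5 + 5 = 115 cm.
Lower bound: ⌈115/55⌉ = 3 shelves.
A packing using 3 shelves:
  shelf 1: 40 + 15 = 55
  shelf 2: 20 + 10 + 10 + 10 + 5 = 55
  shelf 3: 5 = 5
This matches the lower bound, so 3 is optimal.

3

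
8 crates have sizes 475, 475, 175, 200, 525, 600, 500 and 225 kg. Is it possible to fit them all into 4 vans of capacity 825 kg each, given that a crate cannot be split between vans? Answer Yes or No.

No

Total = 3175 kg; ⌈3175/825⌉ = 4.
5 crates each exceed half the capacity and cannot share a van, forcing at least 5 vans.
At least 5 vans are required, but only 4 are allowed.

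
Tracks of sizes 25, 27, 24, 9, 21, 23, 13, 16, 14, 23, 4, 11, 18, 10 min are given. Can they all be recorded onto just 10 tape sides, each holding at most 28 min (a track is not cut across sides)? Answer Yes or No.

Yes

A valid assignment using 10 tape sides:
  side 1: 27 = 27
  side 2: 25 = 25
  side 3: 24 + 4 = 28
  side 4: 23 = 23
  side 5: 23 = 23
  side 6: 21 = 21
  side 7: 18 + 10 = 28
  side 8: 16 + 11 = 27
  side 9: 14 + 13 = 27
  side 10: 9 = 9
Every load is within 28 min, so 10 tape sides suffice.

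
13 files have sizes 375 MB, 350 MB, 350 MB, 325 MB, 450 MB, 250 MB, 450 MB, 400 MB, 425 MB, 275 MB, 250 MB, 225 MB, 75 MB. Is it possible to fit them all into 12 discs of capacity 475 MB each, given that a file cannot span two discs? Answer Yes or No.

A valid assignment using 11 discs:
  disc 1: 450 = 450
  disc 2: 450 = 450
  disc 3: 425 = 425
  disc 4: 400 + 75 = 475
  disc 5: 375 = 375
  disc 6: 350 = 350
  disc 7: 350 = 350
  disc 8: 325 = 325
  disc 9: 275 = 275
  disc 10: 250 + 225 = 475
  disc 11: 250 = 250
That uses only 11 ≤ 12, so 12 discs are enough.

Yes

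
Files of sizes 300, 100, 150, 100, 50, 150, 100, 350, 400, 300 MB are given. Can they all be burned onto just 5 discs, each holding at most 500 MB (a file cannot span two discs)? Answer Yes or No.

Yes

A valid assignment using 4 discs:
  disc 1: 400 + 100 = 500
  disc 2: 350 + 150 = 500
  disc 3: 300 + 150 + 50 = 500
  disc 4: 300 + 100 + 100 = 500
That uses only 4 ≤ 5, so 5 discs are enough.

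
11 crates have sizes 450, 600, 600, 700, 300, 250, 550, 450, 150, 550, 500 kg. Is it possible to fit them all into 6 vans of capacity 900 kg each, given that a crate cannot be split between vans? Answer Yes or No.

Total = 5100 kg; ⌈5100/900⌉ = 6.
The bound of 6 does not rule out 6, but exhaustive search shows no assignment into 6 vans of capacity 900 kg exists — the minimum is 7.

No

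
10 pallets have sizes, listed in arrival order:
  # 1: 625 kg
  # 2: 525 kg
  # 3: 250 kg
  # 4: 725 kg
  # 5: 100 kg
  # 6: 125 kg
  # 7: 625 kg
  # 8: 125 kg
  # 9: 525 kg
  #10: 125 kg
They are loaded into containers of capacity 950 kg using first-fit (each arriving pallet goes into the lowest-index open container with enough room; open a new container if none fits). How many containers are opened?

  625 → container 1 (new)  [load 625/950]
  525 → container 2 (new)  [load 525/950]
  250 → container 1  [load 875/950]
  725 → container 3 (new)  [load 725/950]
  100 → container 2  [load 625/950]
  125 → container 2  [load 750/950]
  625 → container 4 (new)  [load 625/950]
  125 → container 2  [load 875/950]
  525 → container 5 (new)  [load 525/950]
  125 → container 3  [load 850/950]
5 containers opened.

5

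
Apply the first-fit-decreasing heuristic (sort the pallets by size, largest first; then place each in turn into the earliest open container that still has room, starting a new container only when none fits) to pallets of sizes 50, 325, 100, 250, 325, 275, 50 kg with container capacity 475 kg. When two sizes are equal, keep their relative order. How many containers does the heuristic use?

Sorted descending: 325, 325, 275, 250, 100, 50, 50.
  325 → container 1 (new)  [load 325/475]
  325 → container 2 (new)  [load 325/475]
  275 → container 3 (new)  [load 275/475]
  250 → container 4 (new)  [load 250/475]
  100 → container 1  [load 425/475]
  50 → container 1  [load 475/475]
  50 → container 2  [load 375/475]
4 containers opened.

4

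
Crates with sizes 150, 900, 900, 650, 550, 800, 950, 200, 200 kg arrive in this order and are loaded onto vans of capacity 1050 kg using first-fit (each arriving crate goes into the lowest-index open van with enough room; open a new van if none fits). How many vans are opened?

  150 → van 1 (new)  [load 150/1050]
  900 → van 1  [load 1050/1050]
  900 → van 2 (new)  [load 900/1050]
  650 → van 3 (new)  [load 650/1050]
  550 → van 4 (new)  [load 550/1050]
  800 → van 5 (new)  [load 800/1050]
  950 → van 6 (new)  [load 950/1050]
  200 → van 3  [load 850/1050]
  200 → van 3  [load 1050/1050]
6 vans opened.

6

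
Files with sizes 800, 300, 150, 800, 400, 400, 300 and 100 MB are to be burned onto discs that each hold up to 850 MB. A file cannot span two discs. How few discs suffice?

4

Total = 800 + 800 + 400 + 400 + 300 + 300 + 150 + 100 = 3250 MB.
Lower bound: ⌈3250/850⌉ = 4 discs.
A packing using 4 discs:
  disc 1: 800 = 800
  disc 2: 800 = 800
  disc 3: 400 + 400 = 800
  disc 4: 300 + 300 + 150 + 100 = 850
This matches the lower bound, so 4 is optimal.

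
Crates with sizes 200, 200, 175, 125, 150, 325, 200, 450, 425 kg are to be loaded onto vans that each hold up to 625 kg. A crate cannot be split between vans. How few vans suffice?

4

Total = 450 + 425 + 325 + 200 + 200 + 200 + 175 + 150 + 125 = 2250 kg.
Lower bound: ⌈2250/625⌉ = 4 vans.
A packing using 4 vans:
  van 1: 450 + 175 = 625
  van 2: 425 + 200 = 625
  van 3: 325 + 200 = 525
  van 4: 200 + 150 + 125 = 475
This matches the lower bound, so 4 is optimal.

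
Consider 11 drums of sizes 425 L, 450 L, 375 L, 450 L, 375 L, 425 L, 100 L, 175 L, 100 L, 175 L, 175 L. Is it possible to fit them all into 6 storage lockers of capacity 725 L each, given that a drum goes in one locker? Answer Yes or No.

A valid assignment using 6 storage lockers:
  locker 1: 450 + 175 + 100 = 725
  locker 2: 450 + 175 + 100 = 725
  locker 3: 425 + 175 = 600
  locker 4: 425 = 425
  locker 5: 375 = 375
  locker 6: 375 = 375
Every load is within 725 L, so 6 storage lockers suffice.

Yes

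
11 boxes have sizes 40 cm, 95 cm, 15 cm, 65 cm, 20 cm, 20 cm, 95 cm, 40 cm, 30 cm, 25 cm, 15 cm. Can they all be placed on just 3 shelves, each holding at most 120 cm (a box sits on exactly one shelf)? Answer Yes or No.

Total = 460 cm; ⌈460/120⌉ = 4.
At least 4 shelves are required, but only 3 are allowed.

No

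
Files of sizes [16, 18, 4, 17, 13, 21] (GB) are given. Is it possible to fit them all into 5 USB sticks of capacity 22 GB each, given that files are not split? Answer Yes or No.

A valid assignment using 5 USB sticks:
  USB stick 1: 21 = 21
  USB stick 2: 18 + 4 = 22
  USB stick 3: 17 = 17
  USB stick 4: 16 = 16
  USB stick 5: 13 = 13
Every load is within 22 GB, so 5 USB sticks suffice.

Yes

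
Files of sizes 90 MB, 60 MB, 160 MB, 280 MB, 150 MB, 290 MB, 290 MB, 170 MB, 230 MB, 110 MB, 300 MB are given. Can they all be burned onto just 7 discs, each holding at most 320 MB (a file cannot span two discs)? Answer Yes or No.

No

Total = 2130 MB; ⌈2130/320⌉ = 7.
The bound of 7 does not rule out 7, but exhaustive search shows no assignment into 7 discs of capacity 320 MB exists — the minimum is 8.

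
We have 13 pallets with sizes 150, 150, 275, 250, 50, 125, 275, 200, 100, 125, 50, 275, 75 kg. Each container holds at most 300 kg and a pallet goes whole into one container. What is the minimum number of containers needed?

Total = 275 + 275 + 275 + 250 + 200 + 150 + 150 + 125 + 125 + 100 + 75 + 50 + 50 = 2100 kg.
Lower bound: ⌈2100/300⌉ = 7 containers.
A packing using 8 containers:
  container 1: 275 = 275
  container 2: 275 = 275
  container 3: 275 = 275
  container 4: 250 + 50 = 300
  container 5: 200 + 100 = 300
  container 6: 150 + 150 = 300
  container 7: 125 + 125 + 50 = 300
  container 8: 75 = 75
No arrangement into 7 containers stays within capacity, so 8 is optimal.

8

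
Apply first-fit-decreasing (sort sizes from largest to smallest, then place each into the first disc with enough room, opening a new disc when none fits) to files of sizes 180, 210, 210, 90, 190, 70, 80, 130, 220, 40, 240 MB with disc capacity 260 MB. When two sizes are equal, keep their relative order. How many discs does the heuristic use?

Sorted descending: 240, 220, 210, 210, 190, 180, 130, 90, 80, 70, 40.
  240 → disc 1 (new)  [load 240/260]
  220 → disc 2 (new)  [load 220/260]
  210 → disc 3 (new)  [load 210/260]
  210 → disc 4 (new)  [load 210/260]
  190 → disc 5 (new)  [load 190/260]
  180 → disc 6 (new)  [load 180/260]
  130 → disc 7 (new)  [load 130/260]
  90 → disc 7  [load 220/260]
  80 → disc 6  [load 260/260]
  70 → disc 5  [load 260/260]
  40 → disc 2  [load 260/260]
7 discs opened.

7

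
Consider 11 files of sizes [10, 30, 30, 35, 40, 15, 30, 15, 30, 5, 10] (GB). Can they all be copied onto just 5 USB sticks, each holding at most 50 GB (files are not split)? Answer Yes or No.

No

Total = 250 GB; ⌈250/50⌉ = 5.
6 files each exceed half the capacity and cannot share a USB stick, forcing at least 6 USB sticks.
At least 6 USB sticks are required, but only 5 are allowed.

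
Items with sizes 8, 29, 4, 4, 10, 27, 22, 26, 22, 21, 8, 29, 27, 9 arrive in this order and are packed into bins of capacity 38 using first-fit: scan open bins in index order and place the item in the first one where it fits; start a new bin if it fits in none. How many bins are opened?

9

  8 → bin 1 (new)  [load 8/38]
  29 → bin 1  [load 37/38]
  4 → bin 2 (new)  [load 4/38]
  4 → bin 2  [load 8/38]
  10 → bin 2  [load 18/38]
  27 → bin 3 (new)  [load 27/38]
  22 → bin 4 (new)  [load 22/38]
  26 → bin 5 (new)  [load 26/38]
  22 → bin 6 (new)  [load 22/38]
  21 → bin 7 (new)  [load 21/38]
  8 → bin 2  [load 26/38]
  29 → bin 8 (new)  [load 29/38]
  27 → bin 9 (new)  [load 27/38]
  9 → bin 2  [load 35/38]
9 bins opened.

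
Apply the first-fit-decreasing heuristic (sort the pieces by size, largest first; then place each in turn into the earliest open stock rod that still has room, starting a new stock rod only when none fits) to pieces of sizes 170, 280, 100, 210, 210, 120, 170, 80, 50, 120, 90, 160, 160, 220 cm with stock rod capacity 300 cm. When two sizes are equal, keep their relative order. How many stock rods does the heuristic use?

Sorted descending: 280, 220, 210, 210, 170, 170, 160, 160, 120, 120, 100, 90, 80, 50.
  280 → stock rod 1 (new)  [load 280/300]
  220 → stock rod 2 (new)  [load 220/300]
  210 → stock rod 3 (new)  [load 210/300]
  210 → stock rod 4 (new)  [load 210/300]
  170 → stock rod 5 (new)  [load 170/300]
  170 → stock rod 6 (new)  [load 170/300]
  160 → stock rod 7 (new)  [load 160/300]
  160 → stock rod 8 (new)  [load 160/300]
  120 → stock rod 5  [load 290/300]
  120 → stock rod 6  [load 290/300]
  100 → stock rod 7  [load 260/300]
  90 → stock rod 3  [load 300/300]
  80 → stock rod 2  [load 300/300]
  50 → stock rod 4  [load 260/300]
8 stock rods opened.

8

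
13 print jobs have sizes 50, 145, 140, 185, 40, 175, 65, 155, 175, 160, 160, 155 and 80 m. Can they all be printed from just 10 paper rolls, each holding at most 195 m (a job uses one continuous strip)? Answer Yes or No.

Yes

A valid assignment using 10 paper rolls:
  roll 1: 185 = 185
  roll 2: 175 = 175
  roll 3: 175 = 175
  roll 4: 160 = 160
  roll 5: 160 = 160
  roll 6: 155 + 40 = 195
  roll 7: 155 = 155
  roll 8: 145 + 50 = 195
  roll 9: 140 = 140
  roll 10: 80 + 65 = 145
Every load is within 195 m, so 10 paper rolls suffice.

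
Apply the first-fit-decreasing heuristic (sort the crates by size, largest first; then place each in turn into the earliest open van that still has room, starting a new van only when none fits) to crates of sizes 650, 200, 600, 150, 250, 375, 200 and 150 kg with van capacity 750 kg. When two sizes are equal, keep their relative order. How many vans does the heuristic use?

Sorted descending: 650, 600, 375, 250, 200, 200, 150, 150.
  650 → van 1 (new)  [load 650/750]
  600 → van 2 (new)  [load 600/750]
  375 → van 3 (new)  [load 375/750]
  250 → van 3  [load 625/750]
  200 → van 4 (new)  [load 200/750]
  200 → van 4  [load 400/750]
  150 → van 2  [load 750/750]
  150 → van 4  [load 550/750]
4 vans opened.

4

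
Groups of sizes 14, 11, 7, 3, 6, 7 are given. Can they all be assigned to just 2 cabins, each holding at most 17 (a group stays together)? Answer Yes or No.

Total = 48; ⌈48/17⌉ = 3.
At least 3 cabins are required, but only 2 are allowed.

No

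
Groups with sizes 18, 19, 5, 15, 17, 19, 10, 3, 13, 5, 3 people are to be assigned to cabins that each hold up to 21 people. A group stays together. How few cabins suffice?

7

Total = 19 + 19 + 18 + 17 + 15 + 13 + 10 + 5 + 5 + 3 + 3 = 127 people.
Lower bound: ⌈127/21⌉ = 7 cabins.
A packing using 7 cabins:
  cabin 1: 19 = 19
  cabin 2: 19 = 19
  cabin 3: 18 + 3 = 21
  cabin 4: 17 + 3 = 20
  cabin 5: 15 + 5 = 20
  cabin 6: 13 + 5 = 18
  cabin 7: 10 = 10
This matches the lower bound, so 7 is optimal.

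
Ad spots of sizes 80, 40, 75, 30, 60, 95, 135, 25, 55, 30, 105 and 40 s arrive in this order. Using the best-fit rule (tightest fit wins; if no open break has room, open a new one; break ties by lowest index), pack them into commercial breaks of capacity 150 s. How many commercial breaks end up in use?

  80 → break 1 (new)  [load 80/150]
  40 → break 1  [load 120/150]
  75 → break 2 (new)  [load 75/150]
  30 → break 1  [load 150/150]
  60 → break 2  [load 135/150]
  95 → break 3 (new)  [load 95/150]
  135 → break 4 (new)  [load 135/150]
  25 → break 3  [load 120/150]
  55 → break 5 (new)  [load 55/150]
  30 → break 3  [load 150/150]
  105 → break 6 (new)  [load 105/150]
  40 → break 6  [load 145/150]
6 commercial breaks opened.

6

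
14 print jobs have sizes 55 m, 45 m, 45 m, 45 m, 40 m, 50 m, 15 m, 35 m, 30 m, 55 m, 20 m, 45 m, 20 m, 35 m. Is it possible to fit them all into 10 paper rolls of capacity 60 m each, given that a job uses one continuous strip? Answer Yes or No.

No

Total = 535 m; ⌈535/60⌉ = 9.
10 print jobs each exceed half the capacity and cannot share a roll, forcing at least 10 paper rolls.
The bound of 10 does not rule out 10, but exhaustive search shows no assignment into 10 paper rolls of capacity 60 m exists — the minimum is 11.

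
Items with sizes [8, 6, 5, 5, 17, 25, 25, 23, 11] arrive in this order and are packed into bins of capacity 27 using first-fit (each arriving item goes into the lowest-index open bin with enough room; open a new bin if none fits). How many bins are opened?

6

  8 → bin 1 (new)  [load 8/27]
  6 → bin 1  [load 14/27]
  5 → bin 1  [load 19/27]
  5 → bin 1  [load 24/27]
  17 → bin 2 (new)  [load 17/27]
  25 → bin 3 (new)  [load 25/27]
  25 → bin 4 (new)  [load 25/27]
  23 → bin 5 (new)  [load 23/27]
  11 → bin 6 (new)  [load 11/27]
6 bins opened.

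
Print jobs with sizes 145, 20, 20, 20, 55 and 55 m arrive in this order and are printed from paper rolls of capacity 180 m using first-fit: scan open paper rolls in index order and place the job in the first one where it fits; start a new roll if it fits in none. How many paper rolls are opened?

  145 → roll 1 (new)  [load 145/180]
  20 → roll 1  [load 165/180]
  20 → roll 2 (new)  [load 20/180]
  20 → roll 2  [load 40/180]
  55 → roll 2  [load 95/180]
  55 → roll 2  [load 150/180]
2 paper rolls opened.

2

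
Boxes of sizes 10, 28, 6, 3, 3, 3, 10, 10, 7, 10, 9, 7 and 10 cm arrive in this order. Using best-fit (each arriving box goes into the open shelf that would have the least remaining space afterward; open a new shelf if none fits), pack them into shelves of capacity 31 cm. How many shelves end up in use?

  10 → shelf 1 (new)  [load 10/31]
  28 → shelf 2 (new)  [load 28/31]
  6 → shelf 1  [load 16/31]
  3 → shelf 2  [load 31/31]
  3 → shelf 1  [load 19/31]
  3 → shelf 1  [load 22/31]
  10 → shelf 3 (new)  [load 10/31]
  10 → shelf 3  [load 20/31]
  7 → shelf 1  [load 29/31]
  10 → shelf 3  [load 30/31]
  9 → shelf 4 (new)  [load 9/31]
  7 → shelf 4  [load 16/31]
  10 → shelf 4  [load 26/31]
4 shelves opened.

4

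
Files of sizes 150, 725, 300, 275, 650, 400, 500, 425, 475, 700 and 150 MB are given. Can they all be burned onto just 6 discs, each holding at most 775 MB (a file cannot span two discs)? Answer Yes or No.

Total = 4750 MB; ⌈4750/775⌉ = 7.
At least 7 discs are required, but only 6 are allowed.

No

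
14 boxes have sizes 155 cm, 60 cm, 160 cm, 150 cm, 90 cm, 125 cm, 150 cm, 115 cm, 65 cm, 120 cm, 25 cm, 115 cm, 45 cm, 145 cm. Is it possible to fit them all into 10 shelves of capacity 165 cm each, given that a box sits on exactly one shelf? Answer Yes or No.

Total = 1520 cm; ⌈1520/165⌉ = 10.
The bound of 10 does not rule out 10, but exhaustive search shows no assignment into 10 shelves of capacity 165 cm exists — the minimum is 11.

No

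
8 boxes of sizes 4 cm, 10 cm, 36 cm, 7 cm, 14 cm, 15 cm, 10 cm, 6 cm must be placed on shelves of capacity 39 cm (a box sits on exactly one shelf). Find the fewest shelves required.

3

Total = 36 + 15 + 14 + 10 + 10 + 7 + 6 + 4 = 102 cm.
Lower bound: ⌈102/39⌉ = 3 shelves.
A packing using 3 shelves:
  shelf 1: 36 = 36
  shelf 2: 15 + 14 + 10 = 39
  shelf 3: 10 + 7 + 6 + 4 = 27
This matches the lower bound, so 3 is optimal.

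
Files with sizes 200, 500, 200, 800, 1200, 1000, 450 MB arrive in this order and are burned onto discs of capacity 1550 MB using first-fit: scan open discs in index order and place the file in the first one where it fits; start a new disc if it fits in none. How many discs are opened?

  200 → disc 1 (new)  [load 200/1550]
  500 → disc 1  [load 700/1550]
  200 → disc 1  [load 900/1550]
  800 → disc 2 (new)  [load 800/1550]
  1200 → disc 3 (new)  [load 1200/1550]
  1000 → disc 4 (new)  [load 1000/1550]
  450 → disc 1  [load 1350/1550]
4 discs opened.

4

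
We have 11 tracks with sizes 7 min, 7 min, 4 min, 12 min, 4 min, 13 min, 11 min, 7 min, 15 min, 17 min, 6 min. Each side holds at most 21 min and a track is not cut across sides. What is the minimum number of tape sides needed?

6

Total = 17 + 15 + 13 + 12 + 11 + 7 + 7 + 7 + 6 + 4 + 4 = 103 min.
Lower bound: ⌈103/21⌉ = 5 tape sides.
A packing using 6 tape sides:
  side 1: 17 + 4 = 21
  side 2: 15 + 6 = 21
  side 3: 13 + 7 = 20
  side 4: 12 + 7 = 19
  side 5: 11 + 7 = 18
  side 6: 4 = 4
No arrangement into 5 tape sides stays within capacity, so 6 is optimal.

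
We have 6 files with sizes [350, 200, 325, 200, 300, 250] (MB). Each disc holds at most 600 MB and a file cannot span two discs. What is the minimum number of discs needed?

Total = 350 + 325 + 300 + 250 + 200 + 200 = 1625 MB.
Lower bound: ⌈1625/600⌉ = 3 discs.
A packing using 3 discs:
  disc 1: 350 + 250 = 600
  disc 2: 325 + 200 = 525
  disc 3: 300 + 200 = 500
This matches the lower bound, so 3 is optimal.

3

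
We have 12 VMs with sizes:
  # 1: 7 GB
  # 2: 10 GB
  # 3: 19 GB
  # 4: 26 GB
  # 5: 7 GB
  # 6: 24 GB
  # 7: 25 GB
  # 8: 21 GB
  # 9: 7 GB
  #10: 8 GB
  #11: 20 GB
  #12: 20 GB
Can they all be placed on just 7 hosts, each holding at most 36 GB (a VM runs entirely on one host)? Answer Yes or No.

A valid assignment using 7 hosts:
  host 1: 26 + 10 = 36
  host 2: 25 + 8 = 33
  host 3: 24 + 7 = 31
  host 4: 21 + 7 + 7 = 35
  host 5: 20 = 20
  host 6: 20 = 20
  host 7: 19 = 19
Every load is within 36 GB, so 7 hosts suffice.

Yes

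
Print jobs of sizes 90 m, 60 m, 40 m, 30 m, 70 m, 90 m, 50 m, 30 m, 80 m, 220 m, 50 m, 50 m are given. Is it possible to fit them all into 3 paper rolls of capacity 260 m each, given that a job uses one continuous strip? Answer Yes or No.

No

Total = 860 m; ⌈860/260⌉ = 4.
At least 4 paper rolls are required, but only 3 are allowed.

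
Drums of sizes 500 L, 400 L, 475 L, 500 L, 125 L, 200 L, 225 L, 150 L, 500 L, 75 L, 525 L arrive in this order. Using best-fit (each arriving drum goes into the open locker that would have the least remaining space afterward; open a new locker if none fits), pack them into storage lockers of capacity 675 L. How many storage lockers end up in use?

  500 → locker 1 (new)  [load 500/675]
  400 → locker 2 (new)  [load 400/675]
  475 → locker 3 (new)  [load 475/675]
  500 → locker 4 (new)  [load 500/675]
  125 → locker 1  [load 625/675]
  200 → locker 3  [load 675/675]
  225 → locker 2  [load 625/675]
  150 → locker 4  [load 650/675]
  500 → locker 5 (new)  [load 500/675]
  75 → locker 5  [load 575/675]
  525 → locker 6 (new)  [load 525/675]
6 storage lockers opened.

6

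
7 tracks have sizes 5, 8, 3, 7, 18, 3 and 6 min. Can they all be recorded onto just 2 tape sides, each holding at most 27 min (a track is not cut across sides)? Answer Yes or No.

Yes

A valid assignment using 2 tape sides:
  side 1: 18 + 8 = 26
  side 2: 7 + 6 + 5 + 3 + 3 = 24
Every load is within 27 min, so 2 tape sides suffice.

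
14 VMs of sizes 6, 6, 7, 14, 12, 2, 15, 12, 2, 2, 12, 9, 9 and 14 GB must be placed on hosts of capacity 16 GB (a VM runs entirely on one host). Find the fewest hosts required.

9

Total = 15 + 14 + 14 + 12 + 12 + 12 + 9 + 9 + 7 + 6 + 6 + 2 + 2 + 2 = 122 GB.
Lower bound: ⌈122/16⌉ = 8 hosts.
A packing using 9 hosts:
  host 1: 15 = 15
  host 2: 14 + 2 = 16
  host 3: 14 + 2 = 16
  host 4: 12 + 2 = 14
  host 5: 12 = 12
  host 6: 12 = 12
  host 7: 9 + 7 = 16
  host 8: 9 + 6 = 15
  host 9: 6 = 6
No arrangement into 8 hosts stays within capacity, so 9 is optimal.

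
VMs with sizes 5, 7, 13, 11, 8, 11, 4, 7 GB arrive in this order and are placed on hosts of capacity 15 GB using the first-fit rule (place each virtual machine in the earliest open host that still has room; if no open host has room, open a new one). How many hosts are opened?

5

  5 → host 1 (new)  [load 5/15]
  7 → host 1  [load 12/15]
  13 → host 2 (new)  [load 13/15]
  11 → host 3 (new)  [load 11/15]
  8 → host 4 (new)  [load 8/15]
  11 → host 5 (new)  [load 11/15]
  4 → host 3  [load 15/15]
  7 → host 4  [load 15/15]
5 hosts opened.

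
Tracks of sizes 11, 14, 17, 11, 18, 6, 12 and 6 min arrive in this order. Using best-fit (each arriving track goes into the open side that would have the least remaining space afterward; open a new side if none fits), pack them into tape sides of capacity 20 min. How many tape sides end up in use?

6

  11 → side 1 (new)  [load 11/20]
  14 → side 2 (new)  [load 14/20]
  17 → side 3 (new)  [load 17/20]
  11 → side 4 (new)  [load 11/20]
  18 → side 5 (new)  [load 18/20]
  6 → side 2  [load 20/20]
  12 → side 6 (new)  [load 12/20]
  6 → side 6  [load 18/20]
6 tape sides opened.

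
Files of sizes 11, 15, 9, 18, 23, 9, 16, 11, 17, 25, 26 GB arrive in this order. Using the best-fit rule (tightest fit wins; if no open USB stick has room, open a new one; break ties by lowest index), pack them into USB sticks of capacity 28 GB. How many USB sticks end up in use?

  11 → USB stick 1 (new)  [load 11/28]
  15 → USB stick 1  [load 26/28]
  9 → USB stick 2 (new)  [load 9/28]
  18 → USB stick 2  [load 27/28]
  23 → USB stick 3 (new)  [load 23/28]
  9 → USB stick 4 (new)  [load 9/28]
  16 → USB stick 4  [load 25/28]
  11 → USB stick 5 (new)  [load 11/28]
  17 → USB stick 5  [load 28/28]
  25 → USB stick 6 (new)  [load 25/28]
  26 → USB stick 7 (new)  [load 26/28]
7 USB sticks opened.

7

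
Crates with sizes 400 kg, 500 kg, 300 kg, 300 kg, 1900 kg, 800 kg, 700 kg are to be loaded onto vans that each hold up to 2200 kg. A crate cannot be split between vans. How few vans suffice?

3

Total = 1900 + 800 + 700 + 500 + 400 + 300 + 300 = 4900 kg.
Lower bound: ⌈4900/2200⌉ = 3 vans.
A packing using 3 vans:
  van 1: 1900 + 300 = 2200
  van 2: 800 + 700 + 500 = 2000
  van 3: 400 + 300 = 700
This matches the lower bound, so 3 is optimal.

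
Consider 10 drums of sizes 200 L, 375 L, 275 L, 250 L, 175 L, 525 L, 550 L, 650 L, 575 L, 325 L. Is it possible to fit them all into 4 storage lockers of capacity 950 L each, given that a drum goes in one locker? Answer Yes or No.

No

Total = 3900 L; ⌈3900/950⌉ = 5.
At least 5 storage lockers are required, but only 4 are allowed.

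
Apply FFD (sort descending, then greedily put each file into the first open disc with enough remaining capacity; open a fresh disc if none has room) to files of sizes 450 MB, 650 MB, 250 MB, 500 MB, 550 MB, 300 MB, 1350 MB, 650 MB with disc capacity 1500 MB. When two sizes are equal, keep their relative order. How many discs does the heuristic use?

4

Sorted descending: 1350, 650, 650, 550, 500, 450, 300, 250.
  1350 → disc 1 (new)  [load 1350/1500]
  650 → disc 2 (new)  [load 650/1500]
  650 → disc 2  [load 1300/1500]
  550 → disc 3 (new)  [load 550/1500]
  500 → disc 3  [load 1050/1500]
  450 → disc 3  [load 1500/1500]
  300 → disc 4 (new)  [load 300/1500]
  250 → disc 4  [load 550/1500]
4 discs opened.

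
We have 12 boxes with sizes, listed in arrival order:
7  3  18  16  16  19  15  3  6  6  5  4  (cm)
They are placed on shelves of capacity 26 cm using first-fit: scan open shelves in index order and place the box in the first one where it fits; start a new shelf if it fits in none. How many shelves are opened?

5

  7 → shelf 1 (new)  [load 7/26]
  3 → shelf 1  [load 10/26]
  18 → shelf 2 (new)  [load 18/26]
  16 → shelf 1  [load 26/26]
  16 → shelf 3 (new)  [load 16/26]
  19 → shelf 4 (new)  [load 19/26]
  15 → shelf 5 (new)  [load 15/26]
  3 → shelf 2  [load 21/26]
  6 → shelf 3  [load 22/26]
  6 → shelf 4  [load 25/26]
  5 → shelf 2  [load 26/26]
  4 → shelf 3  [load 26/26]
5 shelves opened.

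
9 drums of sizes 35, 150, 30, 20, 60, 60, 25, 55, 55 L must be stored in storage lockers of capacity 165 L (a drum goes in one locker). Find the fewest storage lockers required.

Total = 150 + 60 + 60 + 55 + 55 + 35 + 30 + 25 + 20 = 490 L.
Lower bound: ⌈490/165⌉ = 3 storage lockers.
A packing using 4 storage lockers:
  locker 1: 150 = 150
  locker 2: 60 + 60 + 35 = 155
  locker 3: 55 + 55 + 30 + 25 = 165
  locker 4: 20 = 20
No arrangement into 3 storage lockers stays within capacity, so 4 is optimal.

4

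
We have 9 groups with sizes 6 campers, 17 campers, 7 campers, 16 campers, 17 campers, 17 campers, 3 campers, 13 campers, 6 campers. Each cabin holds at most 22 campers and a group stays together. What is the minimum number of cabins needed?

6

Total = 17 + 17 + 17 + 16 + 13 + 7 + 6 + 6 + 3 = 102 campers.
Lower bound: ⌈102/22⌉ = 5 cabins.
A packing using 6 cabins:
  cabin 1: 17 + 3 = 20
  cabin 2: 17 = 17
  cabin 3: 17 = 17
  cabin 4: 16 + 6 = 22
  cabin 5: 13 + 7 = 20
  cabin 6: 6 = 6
No arrangement into 5 cabins stays within capacity, so 6 is optimal.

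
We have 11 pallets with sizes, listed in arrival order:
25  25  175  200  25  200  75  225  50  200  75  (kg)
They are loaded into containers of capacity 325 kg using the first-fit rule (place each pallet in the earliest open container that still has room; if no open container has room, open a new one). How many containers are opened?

  25 → container 1 (new)  [load 25/325]
  25 → container 1  [load 50/325]
  175 → container 1  [load 225/325]
  200 → container 2 (new)  [load 200/325]
  25 → container 1  [load 250/325]
  200 → container 3 (new)  [load 200/325]
  75 → container 1  [load 325/325]
  225 → container 4 (new)  [load 225/325]
  50 → container 2  [load 250/325]
  200 → container 5 (new)  [load 200/325]
  75 → container 2  [load 325/325]
5 containers opened.

5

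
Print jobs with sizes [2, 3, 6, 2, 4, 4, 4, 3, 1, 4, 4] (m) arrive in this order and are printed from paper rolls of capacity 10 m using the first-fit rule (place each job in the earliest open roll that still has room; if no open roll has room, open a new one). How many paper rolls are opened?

4

  2 → roll 1 (new)  [load 2/10]
  3 → roll 1  [load 5/10]
  6 → roll 2 (new)  [load 6/10]
  2 → roll 1  [load 7/10]
  4 → roll 2  [load 10/10]
  4 → roll 3 (new)  [load 4/10]
  4 → roll 3  [load 8/10]
  3 → roll 1  [load 10/10]
  1 → roll 3  [load 9/10]
  4 → roll 4 (new)  [load 4/10]
  4 → roll 4  [load 8/10]
4 paper rolls opened.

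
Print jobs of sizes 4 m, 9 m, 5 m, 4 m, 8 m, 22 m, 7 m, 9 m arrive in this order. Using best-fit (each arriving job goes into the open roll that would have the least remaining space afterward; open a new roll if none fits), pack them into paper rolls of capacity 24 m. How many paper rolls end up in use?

3

  4 → roll 1 (new)  [load 4/24]
  9 → roll 1  [load 13/24]
  5 → roll 1  [load 18/24]
  4 → roll 1  [load 22/24]
  8 → roll 2 (new)  [load 8/24]
  22 → roll 3 (new)  [load 22/24]
  7 → roll 2  [load 15/24]
  9 → roll 2  [load 24/24]
3 paper rolls opened.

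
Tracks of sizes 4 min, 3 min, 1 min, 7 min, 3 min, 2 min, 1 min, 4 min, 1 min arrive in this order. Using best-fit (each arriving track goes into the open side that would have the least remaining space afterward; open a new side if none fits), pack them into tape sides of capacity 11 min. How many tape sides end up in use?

3

  4 → side 1 (new)  [load 4/11]
  3 → side 1  [load 7/11]
  1 → side 1  [load 8/11]
  7 → side 2 (new)  [load 7/11]
  3 → side 1  [load 11/11]
  2 → side 2  [load 9/11]
  1 → side 2  [load 10/11]
  4 → side 3 (new)  [load 4/11]
  1 → side 2  [load 11/11]
3 tape sides opened.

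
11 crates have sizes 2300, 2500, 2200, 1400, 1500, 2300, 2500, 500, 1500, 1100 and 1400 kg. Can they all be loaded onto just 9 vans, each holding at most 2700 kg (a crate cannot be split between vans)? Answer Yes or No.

A valid assignment using 9 vans:
  van 1: 2500 = 2500
  van 2: 2500 = 2500
  van 3: 2300 = 2300
  van 4: 2300 = 2300
  van 5: 2200 + 500 = 2700
  van 6: 1500 + 1100 = 2600
  van 7: 1500 = 1500
  van 8: 1400 = 1400
  van 9: 1400 = 1400
Every load is within 2700 kg, so 9 vans suffice.

Yes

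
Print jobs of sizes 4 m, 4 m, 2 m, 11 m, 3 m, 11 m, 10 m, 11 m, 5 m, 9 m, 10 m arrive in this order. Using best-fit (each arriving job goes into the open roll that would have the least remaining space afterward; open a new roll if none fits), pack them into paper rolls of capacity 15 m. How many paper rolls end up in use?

  4 → roll 1 (new)  [load 4/15]
  4 → roll 1  [load 8/15]
  2 → roll 1  [load 10/15]
  11 → roll 2 (new)  [load 11/15]
  3 → roll 2  [load 14/15]
  11 → roll 3 (new)  [load 11/15]
  10 → roll 4 (new)  [load 10/15]
  11 → roll 5 (new)  [load 11/15]
  5 → roll 1  [load 15/15]
  9 → roll 6 (new)  [load 9/15]
  10 → roll 7 (new)  [load 10/15]
7 paper rolls opened.

7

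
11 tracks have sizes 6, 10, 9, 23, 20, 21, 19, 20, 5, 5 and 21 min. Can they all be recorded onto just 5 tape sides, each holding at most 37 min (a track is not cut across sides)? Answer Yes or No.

Total = 159 min; ⌈159/37⌉ = 5.
6 tracks each exceed half the capacity and cannot share a side, forcing at least 6 tape sides.
At least 6 tape sides are required, but only 5 are allowed.

No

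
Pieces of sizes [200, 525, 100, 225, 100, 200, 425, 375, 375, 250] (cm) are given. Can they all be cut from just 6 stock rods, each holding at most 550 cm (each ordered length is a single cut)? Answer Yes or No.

Yes

A valid assignment using 6 stock rods:
  stock rod 1: 525 = 525
  stock rod 2: 425 + 100 = 525
  stock rod 3: 375 + 100 = 475
  stock rod 4: 375 = 375
  stock rod 5: 250 + 225 = 475
  stock rod 6: 200 + 200 = 400
Every load is within 550 cm, so 6 stock rods suffice.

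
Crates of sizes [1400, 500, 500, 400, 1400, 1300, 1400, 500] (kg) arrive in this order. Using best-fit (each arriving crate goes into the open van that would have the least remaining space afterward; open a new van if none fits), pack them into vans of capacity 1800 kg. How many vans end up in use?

  1400 → van 1 (new)  [load 1400/1800]
  500 → van 2 (new)  [load 500/1800]
  500 → van 2  [load 1000/1800]
  400 → van 1  [load 1800/1800]
  1400 → van 3 (new)  [load 1400/1800]
  1300 → van 4 (new)  [load 1300/1800]
  1400 → van 5 (new)  [load 1400/1800]
  500 → van 4  [load 1800/1800]
5 vans opened.

5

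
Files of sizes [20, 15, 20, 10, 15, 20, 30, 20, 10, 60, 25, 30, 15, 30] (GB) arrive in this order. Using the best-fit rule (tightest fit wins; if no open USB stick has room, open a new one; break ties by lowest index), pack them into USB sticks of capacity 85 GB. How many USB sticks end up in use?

4

  20 → USB stick 1 (new)  [load 20/85]
  15 → USB stick 1  [load 35/85]
  20 → USB stick 1  [load 55/85]
  10 → USB stick 1  [load 65/85]
  15 → USB stick 1  [load 80/85]
  20 → USB stick 2 (new)  [load 20/85]
  30 → USB stick 2  [load 50/85]
  20 → USB stick 2  [load 70/85]
  10 → USB stick 2  [load 80/85]
  60 → USB stick 3 (new)  [load 60/85]
  25 → USB stick 3  [load 85/85]
  30 → USB stick 4 (new)  [load 30/85]
  15 → USB stick 4  [load 45/85]
  30 → USB stick 4  [load 75/85]
4 USB sticks opened.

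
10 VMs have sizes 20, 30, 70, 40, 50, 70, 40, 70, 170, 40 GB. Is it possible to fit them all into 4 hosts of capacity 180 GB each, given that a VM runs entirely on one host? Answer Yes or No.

Yes

A valid assignment using 4 hosts:
  host 1: 170 = 170
  host 2: 70 + 70 + 40 = 180
  host 3: 70 + 50 + 40 + 20 = 180
  host 4: 40 + 30 = 70
Every load is within 180 GB, so 4 hosts suffice.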